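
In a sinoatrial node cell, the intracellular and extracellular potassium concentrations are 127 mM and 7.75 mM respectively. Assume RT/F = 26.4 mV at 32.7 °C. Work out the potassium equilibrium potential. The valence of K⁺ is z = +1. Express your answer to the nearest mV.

E = (26.4/z) · ln([K⁺]_out/[K⁺]_in) with z = +1.
= (26.4/1) · ln(7.75/127) = 26.40 · ln(0.06102)
= 26.40 · (-2.7965) = -73.83 mV

-74 mV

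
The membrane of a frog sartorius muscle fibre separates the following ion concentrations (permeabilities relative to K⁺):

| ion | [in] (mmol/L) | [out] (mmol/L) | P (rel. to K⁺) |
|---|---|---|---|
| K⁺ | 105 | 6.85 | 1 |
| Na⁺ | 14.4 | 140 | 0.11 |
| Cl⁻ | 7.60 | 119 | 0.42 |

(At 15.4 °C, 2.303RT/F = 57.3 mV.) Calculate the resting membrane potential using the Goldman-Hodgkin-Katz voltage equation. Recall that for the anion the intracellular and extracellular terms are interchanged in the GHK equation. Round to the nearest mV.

-45 mV

Vm = 57.3 · log₁₀[(Σ P·[cation]ₒ + Σ P·[anion]ᵢ) / (Σ P·[cation]ᵢ + Σ P·[anion]ₒ)]
Numerator = 1×6.85 + 0.11×140 + 0.42×7.60 = 25.44
Denominator = 1×105 + 0.11×14.4 + 0.42×119 = 156.6
Vm = 57.3 · log₁₀(0.1625) = 57.3 × (-0.7891) = -45.22 mV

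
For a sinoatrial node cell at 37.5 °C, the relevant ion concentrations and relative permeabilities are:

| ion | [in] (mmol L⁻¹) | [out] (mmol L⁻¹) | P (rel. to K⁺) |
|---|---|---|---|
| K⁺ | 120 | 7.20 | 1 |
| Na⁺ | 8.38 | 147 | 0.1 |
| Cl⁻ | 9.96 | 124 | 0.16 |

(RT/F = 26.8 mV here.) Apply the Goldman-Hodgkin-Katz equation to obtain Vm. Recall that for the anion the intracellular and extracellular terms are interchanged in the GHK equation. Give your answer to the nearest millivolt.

Vm = 26.8 · ln[(Σ P·[cation]ₒ + Σ P·[anion]ᵢ) / (Σ P·[cation]ᵢ + Σ P·[anion]ₒ)]
Numerator = 1×7.20 + 0.1×147 + 0.16×9.96 = 23.49
Denominator = 1×120 + 0.1×8.38 + 0.16×124 = 140.7
Vm = 26.8 · ln(0.167) = 26.8 × (-1.7897) = -47.97 mV

-48 mV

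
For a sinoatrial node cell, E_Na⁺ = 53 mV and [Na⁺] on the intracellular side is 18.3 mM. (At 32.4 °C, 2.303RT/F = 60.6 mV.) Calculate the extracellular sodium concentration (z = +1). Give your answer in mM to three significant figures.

137 mM

Nernst: E = (60.6/1) · log₁₀([out]/[in]), so log₁₀([out]/[in]) = 53.0 × 1 / 60.6 = 0.8746.
[out]/[in] = 10^(0.8746) = 7.492.
[out] = 7.492 × 18.3 = 137.1 mM.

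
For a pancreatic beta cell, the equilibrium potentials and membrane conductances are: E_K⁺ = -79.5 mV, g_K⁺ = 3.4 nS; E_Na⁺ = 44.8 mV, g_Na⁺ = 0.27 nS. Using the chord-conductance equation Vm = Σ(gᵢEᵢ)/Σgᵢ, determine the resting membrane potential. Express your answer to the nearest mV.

-70 mV

Σ gᵢEᵢ = 3.4·(-79.5) + 0.27·(44.8) = -258.20
Σ gᵢ = 3.4 + 0.27 = 3.67
Vm = -258.20 / 3.67 = -70.36 mV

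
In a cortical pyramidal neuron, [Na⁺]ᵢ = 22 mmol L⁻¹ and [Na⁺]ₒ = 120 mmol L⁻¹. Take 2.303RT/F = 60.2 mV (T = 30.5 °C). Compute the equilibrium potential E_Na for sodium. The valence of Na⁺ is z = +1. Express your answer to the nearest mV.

E = (60.2/z) · log₁₀([Na⁺]_out/[Na⁺]_in) with z = +1.
= (60.2/1) · log₁₀(120/22) = 60.20 · log₁₀(5.455)
= 60.20 · (0.7368) = 44.35 mV

44 mV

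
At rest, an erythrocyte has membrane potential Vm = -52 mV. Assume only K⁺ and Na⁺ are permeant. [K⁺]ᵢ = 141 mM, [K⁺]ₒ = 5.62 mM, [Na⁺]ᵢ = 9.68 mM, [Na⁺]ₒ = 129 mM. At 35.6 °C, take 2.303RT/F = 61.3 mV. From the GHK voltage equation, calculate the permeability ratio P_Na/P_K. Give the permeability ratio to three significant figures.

0.113

Let α = P_Na/P_K. GHK: Vm = 61.3·log₁₀[(Kₒ + α·Naₒ)/(Kᵢ + α·Naᵢ)].
10^(Vm/61.3) = 10^(-52.0/61.3) = 0.14181
So 0.14181·(Kᵢ + α·Naᵢ) = Kₒ + α·Naₒ → α = (0.14181·141.0 − 5.62) / (129.0 − 0.14181·9.68)
α = (20 − 5.62) / (129.0 − 1.373) = 14.38/127.6 = 0.1126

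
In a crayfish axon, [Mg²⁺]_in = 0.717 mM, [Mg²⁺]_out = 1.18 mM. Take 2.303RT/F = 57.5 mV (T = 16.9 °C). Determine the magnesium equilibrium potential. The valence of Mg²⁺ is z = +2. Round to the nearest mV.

6 mV

E = (57.5/z) · log₁₀([Mg²⁺]_out/[Mg²⁺]_in) with z = +2.
= (57.5/2) · log₁₀(1.18/0.717) = 28.75 · log₁₀(1.646)
= 28.75 · (0.2164) = 6.22 mV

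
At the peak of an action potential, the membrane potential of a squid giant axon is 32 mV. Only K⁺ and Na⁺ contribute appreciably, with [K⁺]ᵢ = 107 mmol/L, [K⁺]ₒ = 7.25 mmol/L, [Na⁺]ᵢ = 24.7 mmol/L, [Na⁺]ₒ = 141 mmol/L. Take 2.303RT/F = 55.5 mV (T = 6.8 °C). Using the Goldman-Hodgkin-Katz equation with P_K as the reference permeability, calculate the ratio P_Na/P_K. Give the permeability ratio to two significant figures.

Let α = P_Na/P_K. GHK: Vm = 55.5·log₁₀[(Kₒ + α·Naₒ)/(Kᵢ + α·Naᵢ)].
10^(Vm/55.5) = 10^(32.0/55.5) = 3.772
So 3.772·(Kᵢ + α·Naᵢ) = Kₒ + α·Naₒ → α = (3.772·107.0 − 7.25) / (141.0 − 3.772·24.7)
α = (403.6 − 7.25) / (141.0 − 93.17) = 396.4/47.83 = 8.287

8.3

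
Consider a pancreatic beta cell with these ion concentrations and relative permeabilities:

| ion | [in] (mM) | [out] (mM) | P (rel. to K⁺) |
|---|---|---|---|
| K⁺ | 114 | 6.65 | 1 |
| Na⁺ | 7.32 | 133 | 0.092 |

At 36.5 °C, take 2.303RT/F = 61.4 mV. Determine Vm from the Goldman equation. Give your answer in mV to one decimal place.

-48.1 mV

Vm = 61.4 · log₁₀[(Σ P·[cation]ₒ + Σ P·[anion]ᵢ) / (Σ P·[cation]ᵢ + Σ P·[anion]ₒ)]
Numerator = 1×6.65 + 0.092×133 = 18.89
Denominator = 1×114 + 0.092×7.32 = 114.7
Vm = 61.4 · log₁₀(0.16469) = 61.4 × (-0.7833) = -48.10 mV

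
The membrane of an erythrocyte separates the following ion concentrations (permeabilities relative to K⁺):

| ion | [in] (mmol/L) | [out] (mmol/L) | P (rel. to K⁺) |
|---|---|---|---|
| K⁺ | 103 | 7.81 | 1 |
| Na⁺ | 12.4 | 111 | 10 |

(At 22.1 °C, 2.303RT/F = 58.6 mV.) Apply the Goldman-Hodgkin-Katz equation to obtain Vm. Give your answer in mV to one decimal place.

40.6 mV

Vm = 58.6 · log₁₀[(Σ P·[cation]ₒ + Σ P·[anion]ᵢ) / (Σ P·[cation]ᵢ + Σ P·[anion]ₒ)]
Numerator = 1×7.81 + 10×111 = 1118
Denominator = 1×103 + 10×12.4 = 227
Vm = 58.6 · log₁₀(4.9243) = 58.6 × (0.6923) = 40.57 mV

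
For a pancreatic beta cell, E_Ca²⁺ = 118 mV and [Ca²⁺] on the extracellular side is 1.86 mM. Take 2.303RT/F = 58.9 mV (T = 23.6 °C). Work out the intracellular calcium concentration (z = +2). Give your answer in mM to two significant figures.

Nernst: E = (58.9/2) · log₁₀([out]/[in]), so log₁₀([out]/[in]) = 118.0 × 2 / 58.9 = 4.0068.
[out]/[in] = 10^(4.0068) = 1.016e+04.
[in] = 1.86 / 1.016e+04 = 0.0001831 mM.

0.00018 mM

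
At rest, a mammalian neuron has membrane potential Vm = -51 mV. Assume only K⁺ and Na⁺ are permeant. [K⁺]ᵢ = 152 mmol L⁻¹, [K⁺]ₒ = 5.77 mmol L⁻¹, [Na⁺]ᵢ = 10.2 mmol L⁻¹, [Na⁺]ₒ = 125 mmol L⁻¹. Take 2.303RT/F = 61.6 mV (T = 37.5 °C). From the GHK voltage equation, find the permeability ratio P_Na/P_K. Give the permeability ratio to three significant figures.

Let α = P_Na/P_K. GHK: Vm = 61.6·log₁₀[(Kₒ + α·Naₒ)/(Kᵢ + α·Naᵢ)].
10^(Vm/61.6) = 10^(-51.0/61.6) = 0.14862
So 0.14862·(Kᵢ + α·Naᵢ) = Kₒ + α·Naₒ → α = (0.14862·152.0 − 5.77) / (125.0 − 0.14862·10.2)
α = (22.59 − 5.77) / (125.0 − 1.516) = 16.82/123.5 = 0.1362

0.136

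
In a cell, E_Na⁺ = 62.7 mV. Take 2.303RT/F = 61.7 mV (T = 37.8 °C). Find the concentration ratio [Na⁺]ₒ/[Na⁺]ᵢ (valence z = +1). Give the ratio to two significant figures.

log₁₀([out]/[in]) = E·z/(61.7) = 62.7 × 1 / 61.7 = 1.0162
[out]/[in] = 10^(1.0162) = 10.38

10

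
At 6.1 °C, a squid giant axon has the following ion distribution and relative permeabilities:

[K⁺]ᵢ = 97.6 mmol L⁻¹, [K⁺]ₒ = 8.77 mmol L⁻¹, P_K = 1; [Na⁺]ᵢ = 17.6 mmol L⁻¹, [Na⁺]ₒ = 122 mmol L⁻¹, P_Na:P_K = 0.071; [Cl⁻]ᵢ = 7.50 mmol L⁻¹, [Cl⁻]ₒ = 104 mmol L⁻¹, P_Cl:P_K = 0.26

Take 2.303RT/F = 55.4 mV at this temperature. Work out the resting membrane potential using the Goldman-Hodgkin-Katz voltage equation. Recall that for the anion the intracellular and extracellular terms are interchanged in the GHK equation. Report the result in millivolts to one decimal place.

Vm = 55.4 · log₁₀[(Σ P·[cation]ₒ + Σ P·[anion]ᵢ) / (Σ P·[cation]ᵢ + Σ P·[anion]ₒ)]
Numerator = 1×8.77 + 0.071×122 + 0.26×7.50 = 19.38
Denominator = 1×97.6 + 0.071×17.6 + 0.26×104 = 125.9
Vm = 55.4 · log₁₀(0.15396) = 55.4 × (-0.8126) = -45.02 mV

-45.0 mV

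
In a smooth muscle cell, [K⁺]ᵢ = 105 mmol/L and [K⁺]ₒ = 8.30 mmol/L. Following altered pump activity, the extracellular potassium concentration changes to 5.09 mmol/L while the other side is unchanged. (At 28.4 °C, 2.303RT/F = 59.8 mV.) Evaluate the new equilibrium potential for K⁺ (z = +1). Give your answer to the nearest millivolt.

-79 mV

After the shift: [K⁺]_out = 5.09, [K⁺]_in = 105 mmol/L.
E_new = (59.8/1)·log₁₀(5.09/105) = 59.80 · (-1.3145) = -78.61 mV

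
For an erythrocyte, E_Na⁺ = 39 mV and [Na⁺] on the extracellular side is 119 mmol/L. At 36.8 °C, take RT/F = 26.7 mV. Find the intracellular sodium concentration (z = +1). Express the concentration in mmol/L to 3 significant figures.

Nernst: E = (26.7/1) · ln([out]/[in]), so ln([out]/[in]) = 39.0 × 1 / 26.7 = 1.4607.
[out]/[in] = e^(1.4607) = 4.309.
[in] = 119 / 4.309 = 27.62 mmol/L.

27.6 mmol/L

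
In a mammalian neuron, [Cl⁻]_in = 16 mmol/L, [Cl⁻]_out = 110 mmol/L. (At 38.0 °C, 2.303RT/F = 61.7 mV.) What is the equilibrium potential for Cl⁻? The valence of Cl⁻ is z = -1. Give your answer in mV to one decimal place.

-51.7 mV

E = (61.7/z) · log₁₀([Cl⁻]_out/[Cl⁻]_in) with z = -1.
For an anion, dividing by z = -1 reverses the sign.
= (61.7/-1) · log₁₀(110/16) = -61.70 · log₁₀(6.875)
= -61.70 · (0.8373) = -51.66 mV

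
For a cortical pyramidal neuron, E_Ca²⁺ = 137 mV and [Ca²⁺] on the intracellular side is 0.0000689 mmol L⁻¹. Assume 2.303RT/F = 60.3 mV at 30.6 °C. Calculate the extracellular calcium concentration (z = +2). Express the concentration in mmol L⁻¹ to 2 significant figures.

2.4 mmol L⁻¹

Nernst: E = (60.3/2) · log₁₀([out]/[in]), so log₁₀([out]/[in]) = 137.0 × 2 / 60.3 = 4.5439.
[out]/[in] = 10^(4.5439) = 3.499e+04.
[out] = 3.499e+04 × 0.0000689 = 2.411 mmol L⁻¹.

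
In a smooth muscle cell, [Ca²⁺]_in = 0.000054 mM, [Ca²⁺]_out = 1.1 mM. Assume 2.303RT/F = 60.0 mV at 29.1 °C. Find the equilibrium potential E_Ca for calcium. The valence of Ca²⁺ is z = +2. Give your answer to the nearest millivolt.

129 mV

E = (60.0/z) · log₁₀([Ca²⁺]_out/[Ca²⁺]_in) with z = +2.
= (60.0/2) · log₁₀(1.1/0.000054) = 30.00 · log₁₀(2.037e+04)
= 30.00 · (4.3090) = 129.27 mV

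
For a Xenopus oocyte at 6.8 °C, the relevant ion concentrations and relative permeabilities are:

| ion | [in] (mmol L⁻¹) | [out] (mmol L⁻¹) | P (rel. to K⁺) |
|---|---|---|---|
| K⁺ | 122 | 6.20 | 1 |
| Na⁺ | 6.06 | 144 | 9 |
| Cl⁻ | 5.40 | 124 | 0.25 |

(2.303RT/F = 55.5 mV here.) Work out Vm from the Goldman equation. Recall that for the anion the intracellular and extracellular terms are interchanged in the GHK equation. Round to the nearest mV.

Vm = 55.5 · log₁₀[(Σ P·[cation]ₒ + Σ P·[anion]ᵢ) / (Σ P·[cation]ᵢ + Σ P·[anion]ₒ)]
Numerator = 1×6.20 + 9×144 + 0.25×5.40 = 1304
Denominator = 1×122 + 9×6.06 + 0.25×124 = 207.5
Vm = 55.5 · log₁₀(6.281) = 55.5 × (0.7980) = 44.29 mV

44 mV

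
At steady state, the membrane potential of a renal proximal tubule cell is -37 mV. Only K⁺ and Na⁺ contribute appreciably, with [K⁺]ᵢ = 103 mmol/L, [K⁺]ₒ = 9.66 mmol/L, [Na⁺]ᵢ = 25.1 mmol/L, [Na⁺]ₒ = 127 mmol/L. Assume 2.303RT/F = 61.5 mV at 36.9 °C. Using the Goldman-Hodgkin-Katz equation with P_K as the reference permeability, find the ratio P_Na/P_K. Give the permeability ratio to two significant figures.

0.13

Let α = P_Na/P_K. GHK: Vm = 61.5·log₁₀[(Kₒ + α·Naₒ)/(Kᵢ + α·Naᵢ)].
10^(Vm/61.5) = 10^(-37.0/61.5) = 0.25025
So 0.25025·(Kᵢ + α·Naᵢ) = Kₒ + α·Naₒ → α = (0.25025·103.0 − 9.66) / (127.0 − 0.25025·25.1)
α = (25.78 − 9.66) / (127.0 − 6.281) = 16.12/120.7 = 0.1335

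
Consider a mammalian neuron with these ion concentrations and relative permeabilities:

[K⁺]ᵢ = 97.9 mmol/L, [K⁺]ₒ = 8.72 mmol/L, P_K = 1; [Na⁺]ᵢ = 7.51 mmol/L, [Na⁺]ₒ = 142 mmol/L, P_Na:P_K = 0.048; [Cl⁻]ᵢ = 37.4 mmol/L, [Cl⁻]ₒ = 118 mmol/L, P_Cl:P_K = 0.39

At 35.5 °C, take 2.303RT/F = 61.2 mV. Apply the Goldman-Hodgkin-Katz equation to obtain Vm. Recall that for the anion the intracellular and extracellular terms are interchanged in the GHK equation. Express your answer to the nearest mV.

Vm = 61.2 · log₁₀[(Σ P·[cation]ₒ + Σ P·[anion]ᵢ) / (Σ P·[cation]ᵢ + Σ P·[anion]ₒ)]
Numerator = 1×8.72 + 0.048×142 + 0.39×37.4 = 30.12
Denominator = 1×97.9 + 0.048×7.51 + 0.39×118 = 144.3
Vm = 61.2 · log₁₀(0.20877) = 61.2 × (-0.6803) = -41.64 mV

-42 mV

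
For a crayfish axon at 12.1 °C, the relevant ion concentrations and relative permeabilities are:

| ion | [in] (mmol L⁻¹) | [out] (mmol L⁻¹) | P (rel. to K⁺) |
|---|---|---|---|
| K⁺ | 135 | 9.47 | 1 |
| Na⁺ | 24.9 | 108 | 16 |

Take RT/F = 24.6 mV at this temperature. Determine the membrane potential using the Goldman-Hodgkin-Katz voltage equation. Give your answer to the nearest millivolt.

Vm = 24.6 · ln[(Σ P·[cation]ₒ + Σ P·[anion]ᵢ) / (Σ P·[cation]ᵢ + Σ P·[anion]ₒ)]
Numerator = 1×9.47 + 16×108 = 1737
Denominator = 1×135 + 16×24.9 = 533.4
Vm = 24.6 · ln(3.2573) = 24.6 × (1.1809) = 29.05 mV

29 mV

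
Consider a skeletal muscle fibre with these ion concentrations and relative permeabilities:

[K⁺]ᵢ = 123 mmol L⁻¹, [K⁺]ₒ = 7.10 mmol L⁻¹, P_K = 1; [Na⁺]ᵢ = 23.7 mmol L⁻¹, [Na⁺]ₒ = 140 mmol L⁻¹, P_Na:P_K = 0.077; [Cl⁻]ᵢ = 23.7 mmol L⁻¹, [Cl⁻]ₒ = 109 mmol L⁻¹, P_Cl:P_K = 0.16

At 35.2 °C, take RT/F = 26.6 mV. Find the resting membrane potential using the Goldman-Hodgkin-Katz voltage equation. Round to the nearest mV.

Vm = 26.6 · ln[(Σ P·[cation]ₒ + Σ P·[anion]ᵢ) / (Σ P·[cation]ᵢ + Σ P·[anion]ₒ)]
Numerator = 1×7.10 + 0.077×140 + 0.16×23.7 = 21.67
Denominator = 1×123 + 0.077×23.7 + 0.16×109 = 142.3
Vm = 26.6 · ln(0.15234) = 26.6 × (-1.8817) = -50.05 mV

-50 mV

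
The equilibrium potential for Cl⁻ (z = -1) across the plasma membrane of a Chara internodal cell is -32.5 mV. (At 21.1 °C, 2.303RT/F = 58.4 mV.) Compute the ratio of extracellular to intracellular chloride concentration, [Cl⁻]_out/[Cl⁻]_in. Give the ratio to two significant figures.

3.6

log₁₀([out]/[in]) = E·z/(58.4) = -32.5 × -1 / 58.4 = 0.5565
[out]/[in] = 10^(0.5565) = 3.602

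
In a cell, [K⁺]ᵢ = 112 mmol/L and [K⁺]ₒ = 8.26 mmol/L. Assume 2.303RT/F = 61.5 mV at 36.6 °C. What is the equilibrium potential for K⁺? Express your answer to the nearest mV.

-70 mV

E = (61.5/z) · log₁₀([K⁺]_out/[K⁺]_in) with z = +1.
= (61.5/1) · log₁₀(8.26/112) = 61.50 · log₁₀(0.07375)
= 61.50 · (-1.1322) = -69.63 mV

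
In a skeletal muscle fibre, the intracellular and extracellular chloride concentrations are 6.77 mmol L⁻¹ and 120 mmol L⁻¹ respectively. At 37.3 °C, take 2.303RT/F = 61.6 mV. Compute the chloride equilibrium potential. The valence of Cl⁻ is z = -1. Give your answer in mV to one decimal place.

E = (61.6/z) · log₁₀([Cl⁻]_out/[Cl⁻]_in) with z = -1.
For an anion, dividing by z = -1 reverses the sign.
= (61.6/-1) · log₁₀(120/6.77) = -61.60 · log₁₀(17.73)
= -61.60 · (1.2486) = -76.91 mV

-76.9 mV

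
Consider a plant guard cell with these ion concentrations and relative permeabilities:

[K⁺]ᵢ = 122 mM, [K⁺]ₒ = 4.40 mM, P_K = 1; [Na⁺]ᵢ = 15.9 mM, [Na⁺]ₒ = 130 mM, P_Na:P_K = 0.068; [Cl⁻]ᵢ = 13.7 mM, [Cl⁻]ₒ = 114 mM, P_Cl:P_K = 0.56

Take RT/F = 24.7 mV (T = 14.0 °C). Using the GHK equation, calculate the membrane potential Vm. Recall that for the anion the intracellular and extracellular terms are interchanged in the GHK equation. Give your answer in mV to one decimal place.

Vm = 24.7 · ln[(Σ P·[cation]ₒ + Σ P·[anion]ᵢ) / (Σ P·[cation]ᵢ + Σ P·[anion]ₒ)]
Numerator = 1×4.40 + 0.068×130 + 0.56×13.7 = 20.91
Denominator = 1×122 + 0.068×15.9 + 0.56×114 = 186.9
Vm = 24.7 · ln(0.11188) = 24.7 × (-2.1904) = -54.10 mV

-54.1 mV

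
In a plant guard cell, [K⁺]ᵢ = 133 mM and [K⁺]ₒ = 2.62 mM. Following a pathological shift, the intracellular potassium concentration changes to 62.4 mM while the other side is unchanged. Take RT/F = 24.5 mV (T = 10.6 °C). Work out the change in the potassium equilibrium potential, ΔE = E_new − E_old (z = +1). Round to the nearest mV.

E_old = (24.5/1)·ln(2.62/133) = -96.22 mV
E_new = (24.5/1)·ln(2.62/62.4) = -77.67 mV
ΔE = -77.67 − (-96.22) = 18.54 mV

19 mV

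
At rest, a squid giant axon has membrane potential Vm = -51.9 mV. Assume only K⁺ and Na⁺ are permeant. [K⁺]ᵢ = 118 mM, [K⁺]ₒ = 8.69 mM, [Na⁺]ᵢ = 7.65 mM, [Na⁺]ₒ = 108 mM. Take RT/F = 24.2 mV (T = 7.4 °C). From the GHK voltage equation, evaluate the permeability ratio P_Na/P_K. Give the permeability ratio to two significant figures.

Let α = P_Na/P_K. GHK: Vm = 24.2·ln[(Kₒ + α·Naₒ)/(Kᵢ + α·Naᵢ)].
e^(Vm/24.2) = e^(-51.9/24.2) = 0.11711
So 0.11711·(Kᵢ + α·Naᵢ) = Kₒ + α·Naₒ → α = (0.11711·118.0 − 8.69) / (108.0 − 0.11711·7.65)
α = (13.82 − 8.69) / (108.0 − 0.8959) = 5.129/107.1 = 0.04789

0.048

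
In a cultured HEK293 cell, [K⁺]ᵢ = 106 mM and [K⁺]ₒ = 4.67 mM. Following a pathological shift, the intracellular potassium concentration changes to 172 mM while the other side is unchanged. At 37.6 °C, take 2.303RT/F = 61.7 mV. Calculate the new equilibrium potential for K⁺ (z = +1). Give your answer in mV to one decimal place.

After the shift: [K⁺]_out = 4.67, [K⁺]_in = 172 mM.
E_new = (61.7/1)·log₁₀(4.67/172) = 61.70 · (-1.5662) = -96.64 mV

-96.6 mV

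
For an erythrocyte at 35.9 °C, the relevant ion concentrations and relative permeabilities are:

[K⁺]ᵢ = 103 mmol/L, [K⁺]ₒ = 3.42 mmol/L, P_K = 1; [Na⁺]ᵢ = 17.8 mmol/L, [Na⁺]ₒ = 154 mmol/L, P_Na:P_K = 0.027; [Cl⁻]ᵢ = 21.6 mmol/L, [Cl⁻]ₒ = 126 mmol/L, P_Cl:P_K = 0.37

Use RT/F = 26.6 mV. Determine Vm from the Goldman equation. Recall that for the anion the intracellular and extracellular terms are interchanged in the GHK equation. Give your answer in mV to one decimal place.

Vm = 26.6 · ln[(Σ P·[cation]ₒ + Σ P·[anion]ᵢ) / (Σ P·[cation]ᵢ + Σ P·[anion]ₒ)]
Numerator = 1×3.42 + 0.027×154 + 0.37×21.6 = 15.57
Denominator = 1×103 + 0.027×17.8 + 0.37×126 = 150.1
Vm = 26.6 · ln(0.10373) = 26.6 × (-2.2660) = -60.27 mV

-60.3 mV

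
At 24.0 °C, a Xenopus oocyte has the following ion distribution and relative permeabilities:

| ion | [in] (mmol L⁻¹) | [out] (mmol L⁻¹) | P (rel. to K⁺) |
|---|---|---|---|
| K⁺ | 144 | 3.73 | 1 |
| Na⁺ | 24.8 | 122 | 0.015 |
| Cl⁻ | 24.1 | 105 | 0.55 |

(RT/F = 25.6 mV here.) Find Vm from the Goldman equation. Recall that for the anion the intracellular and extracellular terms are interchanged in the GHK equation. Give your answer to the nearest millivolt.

Vm = 25.6 · ln[(Σ P·[cation]ₒ + Σ P·[anion]ᵢ) / (Σ P·[cation]ᵢ + Σ P·[anion]ₒ)]
Numerator = 1×3.73 + 0.015×122 + 0.55×24.1 = 18.82
Denominator = 1×144 + 0.015×24.8 + 0.55×105 = 202.1
Vm = 25.6 · ln(0.093087) = 25.6 × (-2.3742) = -60.78 mV

-61 mV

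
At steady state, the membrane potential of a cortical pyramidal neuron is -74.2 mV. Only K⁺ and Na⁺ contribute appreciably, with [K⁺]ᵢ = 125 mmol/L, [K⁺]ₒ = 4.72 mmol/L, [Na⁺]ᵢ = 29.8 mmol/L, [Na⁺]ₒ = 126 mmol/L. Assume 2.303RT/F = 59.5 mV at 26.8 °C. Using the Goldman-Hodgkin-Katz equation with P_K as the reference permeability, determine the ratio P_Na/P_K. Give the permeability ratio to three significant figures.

Let α = P_Na/P_K. GHK: Vm = 59.5·log₁₀[(Kₒ + α·Naₒ)/(Kᵢ + α·Naᵢ)].
10^(Vm/59.5) = 10^(-74.2/59.5) = 0.056616
So 0.056616·(Kᵢ + α·Naᵢ) = Kₒ + α·Naₒ → α = (0.056616·125.0 − 4.72) / (126.0 − 0.056616·29.8)
α = (7.077 − 4.72) / (126.0 − 1.687) = 2.357/124.3 = 0.01896

0.0190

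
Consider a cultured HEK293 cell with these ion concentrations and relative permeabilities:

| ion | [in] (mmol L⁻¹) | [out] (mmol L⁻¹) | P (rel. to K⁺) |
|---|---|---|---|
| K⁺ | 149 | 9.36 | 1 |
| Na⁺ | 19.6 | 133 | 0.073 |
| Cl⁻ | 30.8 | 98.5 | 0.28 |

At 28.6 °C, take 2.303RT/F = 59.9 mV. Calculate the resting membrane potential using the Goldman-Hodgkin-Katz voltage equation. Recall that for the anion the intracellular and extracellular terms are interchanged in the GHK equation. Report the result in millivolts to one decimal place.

Vm = 59.9 · log₁₀[(Σ P·[cation]ₒ + Σ P·[anion]ᵢ) / (Σ P·[cation]ᵢ + Σ P·[anion]ₒ)]
Numerator = 1×9.36 + 0.073×133 + 0.28×30.8 = 27.69
Denominator = 1×149 + 0.073×19.6 + 0.28×98.5 = 178
Vm = 59.9 · log₁₀(0.15557) = 59.9 × (-0.8081) = -48.40 mV

-48.4 mV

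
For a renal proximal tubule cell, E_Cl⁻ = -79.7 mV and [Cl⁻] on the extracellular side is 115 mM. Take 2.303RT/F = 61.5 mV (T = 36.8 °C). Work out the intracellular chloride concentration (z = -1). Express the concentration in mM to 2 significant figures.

5.8 mM

Nernst: E = (61.5/-1) · log₁₀([out]/[in]), so log₁₀([out]/[in]) = -79.7 × -1 / 61.5 = 1.2959.
[out]/[in] = 10^(1.2959) = 19.77.
[in] = 115 / 19.77 = 5.818 mM.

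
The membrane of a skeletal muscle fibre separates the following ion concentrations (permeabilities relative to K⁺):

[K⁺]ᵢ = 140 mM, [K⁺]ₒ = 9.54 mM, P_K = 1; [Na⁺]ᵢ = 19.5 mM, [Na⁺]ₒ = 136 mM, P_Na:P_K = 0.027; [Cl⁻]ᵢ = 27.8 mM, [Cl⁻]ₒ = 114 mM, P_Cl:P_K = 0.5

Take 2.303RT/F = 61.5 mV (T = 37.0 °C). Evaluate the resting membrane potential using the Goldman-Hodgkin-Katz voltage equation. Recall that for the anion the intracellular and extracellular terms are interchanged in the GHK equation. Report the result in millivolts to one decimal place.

Vm = 61.5 · log₁₀[(Σ P·[cation]ₒ + Σ P·[anion]ᵢ) / (Σ P·[cation]ᵢ + Σ P·[anion]ₒ)]
Numerator = 1×9.54 + 0.027×136 + 0.5×27.8 = 27.11
Denominator = 1×140 + 0.027×19.5 + 0.5×114 = 197.5
Vm = 61.5 · log₁₀(0.13726) = 61.5 × (-0.8625) = -53.04 mV

-53.0 mV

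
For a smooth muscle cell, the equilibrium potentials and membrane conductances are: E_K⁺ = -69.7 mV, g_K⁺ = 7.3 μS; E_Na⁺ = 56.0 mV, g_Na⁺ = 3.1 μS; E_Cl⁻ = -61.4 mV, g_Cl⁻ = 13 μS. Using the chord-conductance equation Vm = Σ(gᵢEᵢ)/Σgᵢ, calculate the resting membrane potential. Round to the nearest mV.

Σ gᵢEᵢ = 7.3·(-69.7) + 3.1·(56.0) + 13·(-61.4) = -1133.41
Σ gᵢ = 7.3 + 3.1 + 13 = 23.4
Vm = -1133.41 / 23.4 = -48.44 mV

-48 mV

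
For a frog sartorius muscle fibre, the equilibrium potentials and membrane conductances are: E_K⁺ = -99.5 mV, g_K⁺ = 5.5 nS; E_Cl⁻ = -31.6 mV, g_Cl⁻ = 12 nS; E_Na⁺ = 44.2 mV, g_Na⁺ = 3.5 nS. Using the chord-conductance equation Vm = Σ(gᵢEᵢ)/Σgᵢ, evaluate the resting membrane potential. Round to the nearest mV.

-37 mV

Σ gᵢEᵢ = 5.5·(-99.5) + 12·(-31.6) + 3.5·(44.2) = -771.75
Σ gᵢ = 5.5 + 12 + 3.5 = 21
Vm = -771.75 / 21 = -36.75 mV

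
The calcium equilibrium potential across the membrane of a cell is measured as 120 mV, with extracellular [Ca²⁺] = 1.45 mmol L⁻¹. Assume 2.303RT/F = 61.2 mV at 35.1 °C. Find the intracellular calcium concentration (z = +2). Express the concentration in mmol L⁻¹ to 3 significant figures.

0.000174 mmol L⁻¹

Nernst: E = (61.2/2) · log₁₀([out]/[in]), so log₁₀([out]/[in]) = 120.0 × 2 / 61.2 = 3.9216.
[out]/[in] = 10^(3.9216) = 8348.
[in] = 1.45 / 8348 = 0.0001737 mmol L⁻¹.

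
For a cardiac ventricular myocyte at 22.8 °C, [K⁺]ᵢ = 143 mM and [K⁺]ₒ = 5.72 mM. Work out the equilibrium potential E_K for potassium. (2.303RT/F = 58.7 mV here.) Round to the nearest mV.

-82 mV

E = (58.7/z) · log₁₀([K⁺]_out/[K⁺]_in) with z = +1.
= (58.7/1) · log₁₀(5.72/143) = 58.70 · log₁₀(0.04)
= 58.70 · (-1.3979) = -82.06 mV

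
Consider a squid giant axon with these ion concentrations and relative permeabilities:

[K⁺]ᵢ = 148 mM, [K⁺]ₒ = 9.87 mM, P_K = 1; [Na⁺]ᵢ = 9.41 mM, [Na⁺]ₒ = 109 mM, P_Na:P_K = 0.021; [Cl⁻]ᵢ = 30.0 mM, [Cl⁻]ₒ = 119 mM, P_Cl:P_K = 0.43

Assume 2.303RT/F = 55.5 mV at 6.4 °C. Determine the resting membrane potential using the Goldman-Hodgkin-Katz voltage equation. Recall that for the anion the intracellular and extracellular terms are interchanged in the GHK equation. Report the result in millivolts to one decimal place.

-50.0 mV

Vm = 55.5 · log₁₀[(Σ P·[cation]ₒ + Σ P·[anion]ᵢ) / (Σ P·[cation]ᵢ + Σ P·[anion]ₒ)]
Numerator = 1×9.87 + 0.021×109 + 0.43×30.0 = 25.06
Denominator = 1×148 + 0.021×9.41 + 0.43×119 = 199.4
Vm = 55.5 · log₁₀(0.12569) = 55.5 × (-0.9007) = -49.99 mV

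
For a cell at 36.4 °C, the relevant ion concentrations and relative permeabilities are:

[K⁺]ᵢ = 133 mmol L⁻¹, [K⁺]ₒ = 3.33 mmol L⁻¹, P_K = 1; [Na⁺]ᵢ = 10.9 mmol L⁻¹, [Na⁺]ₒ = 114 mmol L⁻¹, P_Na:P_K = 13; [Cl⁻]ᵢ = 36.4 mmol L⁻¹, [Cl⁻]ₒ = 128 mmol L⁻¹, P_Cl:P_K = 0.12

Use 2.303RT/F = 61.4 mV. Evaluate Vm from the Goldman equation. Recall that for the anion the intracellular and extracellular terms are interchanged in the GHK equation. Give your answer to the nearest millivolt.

44 mV

Vm = 61.4 · log₁₀[(Σ P·[cation]ₒ + Σ P·[anion]ᵢ) / (Σ P·[cation]ᵢ + Σ P·[anion]ₒ)]
Numerator = 1×3.33 + 13×114 + 0.12×36.4 = 1490
Denominator = 1×133 + 13×10.9 + 0.12×128 = 290.1
Vm = 61.4 · log₁₀(5.1358) = 61.4 × (0.7106) = 43.63 mV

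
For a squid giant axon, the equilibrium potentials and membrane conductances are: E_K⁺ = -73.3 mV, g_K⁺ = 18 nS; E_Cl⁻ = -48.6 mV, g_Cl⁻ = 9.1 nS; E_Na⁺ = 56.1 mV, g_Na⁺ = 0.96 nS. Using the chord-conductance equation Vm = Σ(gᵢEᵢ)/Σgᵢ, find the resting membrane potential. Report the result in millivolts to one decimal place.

Σ gᵢEᵢ = 18·(-73.3) + 9.1·(-48.6) + 0.96·(56.1) = -1707.80
Σ gᵢ = 18 + 9.1 + 0.96 = 28.06
Vm = -1707.80 / 28.06 = -60.86 mV

-60.9 mV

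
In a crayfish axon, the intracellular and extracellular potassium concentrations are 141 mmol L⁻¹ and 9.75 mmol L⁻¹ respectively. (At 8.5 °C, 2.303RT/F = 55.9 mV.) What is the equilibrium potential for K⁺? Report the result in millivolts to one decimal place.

E = (55.9/z) · log₁₀([K⁺]_out/[K⁺]_in) with z = +1.
= (55.9/1) · log₁₀(9.75/141) = 55.90 · log₁₀(0.06915)
= 55.90 · (-1.1602) = -64.86 mV

-64.9 mV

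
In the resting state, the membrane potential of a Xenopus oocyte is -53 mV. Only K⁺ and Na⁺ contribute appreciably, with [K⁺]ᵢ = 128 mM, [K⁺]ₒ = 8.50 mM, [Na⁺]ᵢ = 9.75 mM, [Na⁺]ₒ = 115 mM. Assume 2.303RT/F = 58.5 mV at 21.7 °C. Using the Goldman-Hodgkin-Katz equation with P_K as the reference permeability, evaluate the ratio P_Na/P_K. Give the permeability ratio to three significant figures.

Let α = P_Na/P_K. GHK: Vm = 58.5·log₁₀[(Kₒ + α·Naₒ)/(Kᵢ + α·Naᵢ)].
10^(Vm/58.5) = 10^(-53.0/58.5) = 0.12417
So 0.12417·(Kᵢ + α·Naᵢ) = Kₒ + α·Naₒ → α = (0.12417·128.0 − 8.5) / (115.0 − 0.12417·9.75)
α = (15.89 − 8.5) / (115.0 − 1.211) = 7.394/113.8 = 0.06498

0.0650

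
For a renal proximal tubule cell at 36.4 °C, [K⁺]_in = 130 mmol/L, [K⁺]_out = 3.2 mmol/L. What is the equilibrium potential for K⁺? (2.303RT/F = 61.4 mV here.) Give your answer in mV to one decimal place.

-98.8 mV

E = (61.4/z) · log₁₀([K⁺]_out/[K⁺]_in) with z = +1.
= (61.4/1) · log₁₀(3.2/130) = 61.40 · log₁₀(0.02462)
= 61.40 · (-1.6088) = -98.78 mV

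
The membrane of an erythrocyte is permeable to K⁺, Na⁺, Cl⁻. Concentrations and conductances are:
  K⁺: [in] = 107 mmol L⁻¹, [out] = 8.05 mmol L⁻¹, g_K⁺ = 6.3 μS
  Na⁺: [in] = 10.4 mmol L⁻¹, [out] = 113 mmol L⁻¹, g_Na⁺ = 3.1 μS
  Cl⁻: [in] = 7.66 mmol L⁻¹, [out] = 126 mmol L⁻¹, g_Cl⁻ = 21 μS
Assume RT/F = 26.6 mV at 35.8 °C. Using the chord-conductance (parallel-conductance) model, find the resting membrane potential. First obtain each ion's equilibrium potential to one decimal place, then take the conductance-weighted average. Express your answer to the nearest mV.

-59 mV

E_K⁺ = (26.6/1)·ln(8.05/107) = -68.8 mV
E_Na⁺ = (26.6/1)·ln(113/10.4) = 63.5 mV
E_Cl⁻ = (26.6/-1)·ln(126/7.66) = -74.5 mV
Vm = (Σ gᵢEᵢ)/(Σ gᵢ) = (6.3·-68.8 + 3.1·63.5 + 21·-74.5) / (6.3 + 3.1 + 21)
= -1801.09 / 30.4 = -59.25 mV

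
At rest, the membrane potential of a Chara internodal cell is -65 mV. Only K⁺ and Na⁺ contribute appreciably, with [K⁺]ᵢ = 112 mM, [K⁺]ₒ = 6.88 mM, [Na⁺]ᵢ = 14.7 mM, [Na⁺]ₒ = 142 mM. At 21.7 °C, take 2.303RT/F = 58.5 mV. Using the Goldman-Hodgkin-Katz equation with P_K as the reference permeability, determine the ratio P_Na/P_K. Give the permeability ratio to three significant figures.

Let α = P_Na/P_K. GHK: Vm = 58.5·log₁₀[(Kₒ + α·Naₒ)/(Kᵢ + α·Naᵢ)].
10^(Vm/58.5) = 10^(-65.0/58.5) = 0.077426
So 0.077426·(Kᵢ + α·Naᵢ) = Kₒ + α·Naₒ → α = (0.077426·112.0 − 6.88) / (142.0 − 0.077426·14.7)
α = (8.672 − 6.88) / (142.0 − 1.138) = 1.792/140.9 = 0.01272

0.0127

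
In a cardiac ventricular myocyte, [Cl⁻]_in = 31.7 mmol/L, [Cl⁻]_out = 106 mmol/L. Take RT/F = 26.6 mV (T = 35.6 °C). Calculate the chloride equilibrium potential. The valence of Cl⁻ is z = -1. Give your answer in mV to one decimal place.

E = (26.6/z) · ln([Cl⁻]_out/[Cl⁻]_in) with z = -1.
For an anion, dividing by z = -1 reverses the sign.
= (26.6/-1) · ln(106/31.7) = -26.60 · ln(3.344)
= -26.60 · (1.2071) = -32.11 mV

-32.1 mV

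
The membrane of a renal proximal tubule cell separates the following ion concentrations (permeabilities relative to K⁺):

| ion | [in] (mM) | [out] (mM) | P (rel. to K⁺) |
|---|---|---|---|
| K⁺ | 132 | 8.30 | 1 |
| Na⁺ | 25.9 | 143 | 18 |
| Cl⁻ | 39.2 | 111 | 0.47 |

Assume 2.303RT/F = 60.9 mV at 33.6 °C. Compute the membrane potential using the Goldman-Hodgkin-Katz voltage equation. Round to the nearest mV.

Vm = 60.9 · log₁₀[(Σ P·[cation]ₒ + Σ P·[anion]ᵢ) / (Σ P·[cation]ᵢ + Σ P·[anion]ₒ)]
Numerator = 1×8.30 + 18×143 + 0.47×39.2 = 2601
Denominator = 1×132 + 18×25.9 + 0.47×111 = 650.4
Vm = 60.9 · log₁₀(3.9988) = 60.9 × (0.6019) = 36.66 mV

37 mV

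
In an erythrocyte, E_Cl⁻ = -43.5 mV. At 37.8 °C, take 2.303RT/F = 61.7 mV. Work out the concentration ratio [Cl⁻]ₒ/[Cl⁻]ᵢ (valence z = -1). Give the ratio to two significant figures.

log₁₀([out]/[in]) = E·z/(61.7) = -43.5 × -1 / 61.7 = 0.7050
[out]/[in] = 10^(0.7050) = 5.07

5.1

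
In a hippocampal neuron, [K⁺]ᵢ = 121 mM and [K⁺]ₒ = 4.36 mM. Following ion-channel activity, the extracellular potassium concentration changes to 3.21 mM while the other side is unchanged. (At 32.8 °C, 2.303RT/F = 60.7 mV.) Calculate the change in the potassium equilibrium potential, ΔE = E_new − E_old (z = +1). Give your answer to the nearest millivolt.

-8 mV

E_old = (60.7/1)·log₁₀(4.36/121) = -87.61 mV
E_new = (60.7/1)·log₁₀(3.21/121) = -95.68 mV
ΔE = -95.68 − (-87.61) = -8.07 mV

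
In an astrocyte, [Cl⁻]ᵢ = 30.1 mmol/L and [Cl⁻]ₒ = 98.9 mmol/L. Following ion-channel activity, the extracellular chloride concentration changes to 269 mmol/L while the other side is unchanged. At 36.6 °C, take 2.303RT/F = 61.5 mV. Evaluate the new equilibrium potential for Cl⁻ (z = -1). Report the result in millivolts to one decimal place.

-58.5 mV

After the shift: [Cl⁻]_out = 269, [Cl⁻]_in = 30.1 mmol/L.
E_new = (61.5/-1)·log₁₀(269/30.1) = -61.50 · (0.9512) = -58.50 mV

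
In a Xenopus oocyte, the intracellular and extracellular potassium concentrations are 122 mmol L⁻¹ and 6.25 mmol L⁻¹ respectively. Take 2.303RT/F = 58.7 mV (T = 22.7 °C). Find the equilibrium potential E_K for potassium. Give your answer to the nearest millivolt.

-76 mV

E = (58.7/z) · log₁₀([K⁺]_out/[K⁺]_in) with z = +1.
= (58.7/1) · log₁₀(6.25/122) = 58.70 · log₁₀(0.05123)
= 58.70 · (-1.2905) = -75.75 mV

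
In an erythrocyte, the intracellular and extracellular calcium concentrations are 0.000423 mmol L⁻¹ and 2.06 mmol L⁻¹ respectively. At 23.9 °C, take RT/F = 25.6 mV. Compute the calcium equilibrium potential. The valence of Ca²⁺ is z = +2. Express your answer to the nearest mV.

109 mV

E = (25.6/z) · ln([Ca²⁺]_out/[Ca²⁺]_in) with z = +2.
= (25.6/2) · ln(2.06/0.000423) = 12.80 · ln(4870)
= 12.80 · (8.4908) = 108.68 mV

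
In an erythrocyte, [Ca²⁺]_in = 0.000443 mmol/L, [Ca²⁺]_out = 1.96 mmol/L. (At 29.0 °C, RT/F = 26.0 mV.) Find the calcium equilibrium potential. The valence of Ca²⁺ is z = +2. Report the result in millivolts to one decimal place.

E = (26.0/z) · ln([Ca²⁺]_out/[Ca²⁺]_in) with z = +2.
= (26.0/2) · ln(1.96/0.000443) = 13.00 · ln(4424)
= 13.00 · (8.3949) = 109.13 mV

109.1 mV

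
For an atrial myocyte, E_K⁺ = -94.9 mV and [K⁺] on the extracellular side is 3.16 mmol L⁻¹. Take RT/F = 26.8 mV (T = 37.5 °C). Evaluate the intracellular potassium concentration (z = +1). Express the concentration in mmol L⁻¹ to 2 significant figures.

Nernst: E = (26.8/1) · ln([out]/[in]), so ln([out]/[in]) = -94.9 × 1 / 26.8 = -3.5410.
[out]/[in] = e^(-3.5410) = 0.02898.
[in] = 3.16 / 0.02898 = 109 mmol L⁻¹.

110 mmol L⁻¹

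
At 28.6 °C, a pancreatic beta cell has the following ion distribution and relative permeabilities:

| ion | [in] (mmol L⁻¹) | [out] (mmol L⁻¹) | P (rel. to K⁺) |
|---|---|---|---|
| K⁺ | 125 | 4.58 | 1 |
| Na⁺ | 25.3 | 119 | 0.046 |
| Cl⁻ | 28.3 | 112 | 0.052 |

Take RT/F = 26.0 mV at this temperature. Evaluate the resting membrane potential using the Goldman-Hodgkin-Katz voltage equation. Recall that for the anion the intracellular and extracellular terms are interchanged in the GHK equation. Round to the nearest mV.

-63 mV

Vm = 26.0 · ln[(Σ P·[cation]ₒ + Σ P·[anion]ᵢ) / (Σ P·[cation]ᵢ + Σ P·[anion]ₒ)]
Numerator = 1×4.58 + 0.046×119 + 0.052×28.3 = 11.53
Denominator = 1×125 + 0.046×25.3 + 0.052×112 = 132
Vm = 26.0 · ln(0.087323) = 26.0 × (-2.4381) = -63.39 mV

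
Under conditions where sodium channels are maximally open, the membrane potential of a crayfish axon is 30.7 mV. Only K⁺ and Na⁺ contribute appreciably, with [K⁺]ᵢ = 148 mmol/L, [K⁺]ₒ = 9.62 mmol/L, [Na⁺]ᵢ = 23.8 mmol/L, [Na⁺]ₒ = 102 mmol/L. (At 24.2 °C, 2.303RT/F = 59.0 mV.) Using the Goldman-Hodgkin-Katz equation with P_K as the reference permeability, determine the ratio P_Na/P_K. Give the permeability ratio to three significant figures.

Let α = P_Na/P_K. GHK: Vm = 59.0·log₁₀[(Kₒ + α·Naₒ)/(Kᵢ + α·Naᵢ)].
10^(Vm/59.0) = 10^(30.7/59.0) = 3.3139
So 3.3139·(Kᵢ + α·Naᵢ) = Kₒ + α·Naₒ → α = (3.3139·148.0 − 9.62) / (102.0 − 3.3139·23.8)
α = (490.5 − 9.62) / (102.0 − 78.87) = 480.8/23.13 = 20.79

20.8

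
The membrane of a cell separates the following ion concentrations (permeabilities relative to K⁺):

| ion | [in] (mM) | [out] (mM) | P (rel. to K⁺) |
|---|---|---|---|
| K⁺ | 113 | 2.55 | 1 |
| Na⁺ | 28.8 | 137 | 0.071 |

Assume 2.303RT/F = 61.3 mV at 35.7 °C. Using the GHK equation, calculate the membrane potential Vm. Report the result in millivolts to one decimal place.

-59.6 mV

Vm = 61.3 · log₁₀[(Σ P·[cation]ₒ + Σ P·[anion]ᵢ) / (Σ P·[cation]ᵢ + Σ P·[anion]ₒ)]
Numerator = 1×2.55 + 0.071×137 = 12.28
Denominator = 1×113 + 0.071×28.8 = 115
Vm = 61.3 · log₁₀(0.10671) = 61.3 × (-0.9718) = -59.57 mV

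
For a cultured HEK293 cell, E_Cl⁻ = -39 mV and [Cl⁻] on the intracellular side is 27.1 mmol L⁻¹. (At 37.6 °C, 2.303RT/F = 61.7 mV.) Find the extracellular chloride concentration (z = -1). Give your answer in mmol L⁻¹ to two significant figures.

Nernst: E = (61.7/-1) · log₁₀([out]/[in]), so log₁₀([out]/[in]) = -39.0 × -1 / 61.7 = 0.6321.
[out]/[in] = 10^(0.6321) = 4.286.
[out] = 4.286 × 27.1 = 116.2 mmol L⁻¹.

120 mmol L⁻¹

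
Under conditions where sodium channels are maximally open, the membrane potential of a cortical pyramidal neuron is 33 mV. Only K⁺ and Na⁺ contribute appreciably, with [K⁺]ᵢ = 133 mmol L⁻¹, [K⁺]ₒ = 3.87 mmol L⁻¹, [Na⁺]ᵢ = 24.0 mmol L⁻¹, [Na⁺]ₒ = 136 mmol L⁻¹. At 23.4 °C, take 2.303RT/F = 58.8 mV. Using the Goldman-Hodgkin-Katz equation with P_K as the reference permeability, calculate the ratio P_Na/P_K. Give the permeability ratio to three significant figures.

9.88

Let α = P_Na/P_K. GHK: Vm = 58.8·log₁₀[(Kₒ + α·Naₒ)/(Kᵢ + α·Naᵢ)].
10^(Vm/58.8) = 10^(33.0/58.8) = 3.641
So 3.641·(Kᵢ + α·Naᵢ) = Kₒ + α·Naₒ → α = (3.641·133.0 − 3.87) / (136.0 − 3.641·24.0)
α = (484.3 − 3.87) / (136.0 − 87.38) = 480.4/48.62 = 9.881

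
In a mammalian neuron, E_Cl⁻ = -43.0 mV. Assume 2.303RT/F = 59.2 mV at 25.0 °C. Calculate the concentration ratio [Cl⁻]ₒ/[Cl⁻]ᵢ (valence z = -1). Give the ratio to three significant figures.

5.33

log₁₀([out]/[in]) = E·z/(59.2) = -43.0 × -1 / 59.2 = 0.7264
[out]/[in] = 10^(0.7264) = 5.325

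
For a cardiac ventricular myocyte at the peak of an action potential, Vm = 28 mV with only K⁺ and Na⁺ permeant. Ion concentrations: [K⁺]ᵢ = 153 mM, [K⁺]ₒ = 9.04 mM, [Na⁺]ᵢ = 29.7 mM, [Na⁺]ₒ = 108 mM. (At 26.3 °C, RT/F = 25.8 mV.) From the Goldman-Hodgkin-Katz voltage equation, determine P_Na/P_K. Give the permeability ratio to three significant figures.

Let α = P_Na/P_K. GHK: Vm = 25.8·ln[(Kₒ + α·Naₒ)/(Kᵢ + α·Naᵢ)].
e^(Vm/25.8) = e^(28.0/25.8) = 2.9602
So 2.9602·(Kᵢ + α·Naᵢ) = Kₒ + α·Naₒ → α = (2.9602·153.0 − 9.04) / (108.0 − 2.9602·29.7)
α = (452.9 − 9.04) / (108.0 − 87.92) = 443.9/20.08 = 22.1

22.1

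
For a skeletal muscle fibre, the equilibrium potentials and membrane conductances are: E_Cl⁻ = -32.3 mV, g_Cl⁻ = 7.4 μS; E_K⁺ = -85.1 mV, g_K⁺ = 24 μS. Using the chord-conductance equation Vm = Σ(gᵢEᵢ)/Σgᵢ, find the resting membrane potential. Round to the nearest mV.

Σ gᵢEᵢ = 7.4·(-32.3) + 24·(-85.1) = -2281.42
Σ gᵢ = 7.4 + 24 = 31.4
Vm = -2281.42 / 31.4 = -72.66 mV

-73 mV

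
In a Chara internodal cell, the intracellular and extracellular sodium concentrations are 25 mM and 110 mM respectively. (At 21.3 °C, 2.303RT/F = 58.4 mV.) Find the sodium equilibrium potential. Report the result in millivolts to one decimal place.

E = (58.4/z) · log₁₀([Na⁺]_out/[Na⁺]_in) with z = +1.
= (58.4/1) · log₁₀(110/25) = 58.40 · log₁₀(4.4)
= 58.40 · (0.6435) = 37.58 mV

37.6 mV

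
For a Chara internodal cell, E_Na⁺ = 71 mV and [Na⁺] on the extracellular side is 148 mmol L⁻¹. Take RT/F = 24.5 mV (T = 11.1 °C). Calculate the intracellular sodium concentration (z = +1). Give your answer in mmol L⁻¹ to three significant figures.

8.16 mmol L⁻¹

Nernst: E = (24.5/1) · ln([out]/[in]), so ln([out]/[in]) = 71.0 × 1 / 24.5 = 2.8980.
[out]/[in] = e^(2.8980) = 18.14.
[in] = 148 / 18.14 = 8.16 mmol L⁻¹.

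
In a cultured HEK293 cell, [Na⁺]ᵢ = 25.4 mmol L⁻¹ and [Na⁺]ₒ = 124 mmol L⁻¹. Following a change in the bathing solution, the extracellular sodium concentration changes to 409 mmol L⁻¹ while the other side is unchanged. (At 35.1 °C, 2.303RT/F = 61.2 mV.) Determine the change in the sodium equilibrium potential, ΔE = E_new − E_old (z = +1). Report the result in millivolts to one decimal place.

E_old = (61.2/1)·log₁₀(124/25.4) = 42.14 mV
E_new = (61.2/1)·log₁₀(409/25.4) = 73.86 mV
ΔE = 73.86 − (42.14) = 31.72 mV

31.7 mV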